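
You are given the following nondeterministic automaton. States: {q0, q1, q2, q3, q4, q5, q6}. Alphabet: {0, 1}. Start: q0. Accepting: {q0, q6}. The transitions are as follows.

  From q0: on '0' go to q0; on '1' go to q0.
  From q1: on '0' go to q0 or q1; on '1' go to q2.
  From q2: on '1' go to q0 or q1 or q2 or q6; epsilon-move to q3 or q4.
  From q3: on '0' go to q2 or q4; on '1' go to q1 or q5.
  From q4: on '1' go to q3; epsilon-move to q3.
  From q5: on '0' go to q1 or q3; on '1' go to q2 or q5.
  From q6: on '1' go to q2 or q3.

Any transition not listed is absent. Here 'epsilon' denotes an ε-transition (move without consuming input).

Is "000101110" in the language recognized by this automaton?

Start in {q0}.
Read '0': q0→{q0}; now {q0}.
Read '0': q0→{q0}; now {q0}.
Read '0': q0→{q0}; now {q0}.
Read '1': q0→{q0}; now {q0}.
Read '0': q0→{q0}; now {q0}.
Read '1': q0→{q0}; now {q0}.
Read '1': q0→{q0}; now {q0}.
Read '1': q0→{q0}; now {q0}.
Read '0': q0→{q0}; now {q0}.
The final set {q0} contains the accepting state q0.

Yes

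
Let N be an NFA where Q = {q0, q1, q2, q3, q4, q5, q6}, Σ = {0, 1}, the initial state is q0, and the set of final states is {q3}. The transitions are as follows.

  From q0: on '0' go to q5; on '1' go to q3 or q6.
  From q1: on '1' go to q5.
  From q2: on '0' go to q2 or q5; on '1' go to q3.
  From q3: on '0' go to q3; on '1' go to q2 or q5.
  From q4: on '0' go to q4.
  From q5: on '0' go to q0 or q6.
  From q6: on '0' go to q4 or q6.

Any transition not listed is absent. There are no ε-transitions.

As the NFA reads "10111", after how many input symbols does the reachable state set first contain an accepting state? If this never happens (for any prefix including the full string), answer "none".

Start in {q0}.
Read '1': {q0} → {q3, q6}.
None of the earlier sets intersect F, but {q3, q6} does.

1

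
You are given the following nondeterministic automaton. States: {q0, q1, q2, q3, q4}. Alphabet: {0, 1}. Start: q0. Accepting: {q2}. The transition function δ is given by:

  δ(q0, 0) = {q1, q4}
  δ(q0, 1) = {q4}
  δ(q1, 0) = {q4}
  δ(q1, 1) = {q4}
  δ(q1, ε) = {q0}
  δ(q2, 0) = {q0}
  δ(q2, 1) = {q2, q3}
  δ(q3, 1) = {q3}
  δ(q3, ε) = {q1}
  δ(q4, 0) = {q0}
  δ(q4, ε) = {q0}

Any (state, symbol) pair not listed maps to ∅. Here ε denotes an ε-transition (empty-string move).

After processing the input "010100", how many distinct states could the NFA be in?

3

Start in {q0}.
Read '0': {q0} → {q0, q1, q4}.
Read '1': {q0, q1, q4} → {q0, q4}.
Read '0': {q0, q4} → {q0, q1, q4}.
Read '1': {q0, q1, q4} → {q0, q4}.
Read '0': {q0, q4} → {q0, q1, q4}.
Read '0': {q0, q1, q4} → {q0, q1, q4}.
That set has 3 states.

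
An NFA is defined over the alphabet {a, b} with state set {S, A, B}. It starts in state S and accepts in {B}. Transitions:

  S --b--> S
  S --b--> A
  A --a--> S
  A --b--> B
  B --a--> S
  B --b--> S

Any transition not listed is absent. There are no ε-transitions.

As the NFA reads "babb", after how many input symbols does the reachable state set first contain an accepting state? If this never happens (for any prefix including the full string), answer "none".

4

Start in {S}.
Read 'b': {S} → {S, A}.
Read 'a': {S, A} → {S}.
Read 'b': {S} → {S, A}.
Read 'b': {S, A} → {S, A, B}.
None of the earlier sets intersect F, but {S, A, B} does.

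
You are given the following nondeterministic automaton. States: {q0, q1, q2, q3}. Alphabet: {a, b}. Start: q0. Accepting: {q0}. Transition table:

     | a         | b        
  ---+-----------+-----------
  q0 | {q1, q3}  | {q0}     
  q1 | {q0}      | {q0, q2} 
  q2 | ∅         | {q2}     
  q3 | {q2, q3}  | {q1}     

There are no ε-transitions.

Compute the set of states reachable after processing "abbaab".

{q0, q1, q2}

Start in {q0}.
Read 'a': q0→{q1, q3}; now {q1, q3}.
Read 'b': q1→{q0, q2}, q3→{q1}; now {q0, q1, q2}.
Read 'b': q0→{q0}, q1→{q0, q2}, q2→{q2}; now {q0, q2}.
Read 'a': q0→{q1, q3}, q2→∅; now {q1, q3}.
Read 'a': q1→{q0}, q3→{q2, q3}; now {q0, q2, q3}.
Read 'b': q0→{q0}, q2→{q2}, q3→{q1}; now {q0, q1, q2}.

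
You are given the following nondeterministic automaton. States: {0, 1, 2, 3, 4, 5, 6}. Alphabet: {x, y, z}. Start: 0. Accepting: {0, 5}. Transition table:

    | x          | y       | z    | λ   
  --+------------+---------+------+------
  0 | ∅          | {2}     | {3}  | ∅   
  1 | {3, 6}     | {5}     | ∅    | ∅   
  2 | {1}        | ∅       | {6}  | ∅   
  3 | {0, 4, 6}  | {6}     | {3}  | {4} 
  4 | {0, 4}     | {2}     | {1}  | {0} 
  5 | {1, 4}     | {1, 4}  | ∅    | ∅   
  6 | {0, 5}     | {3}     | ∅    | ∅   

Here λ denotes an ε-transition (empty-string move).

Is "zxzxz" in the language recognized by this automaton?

Yes

Start in {0}.
Read 'z': {0} → {0, 3, 4}.
Read 'x': {0, 3, 4} → {0, 4, 6}.
Read 'z': {0, 4, 6} → {0, 1, 3, 4}.
Read 'x': {0, 1, 3, 4} → {0, 3, 4, 6}.
Read 'z': {0, 3, 4, 6} → {0, 1, 3, 4}.
The final set {0, 1, 3, 4} contains the accepting state 0.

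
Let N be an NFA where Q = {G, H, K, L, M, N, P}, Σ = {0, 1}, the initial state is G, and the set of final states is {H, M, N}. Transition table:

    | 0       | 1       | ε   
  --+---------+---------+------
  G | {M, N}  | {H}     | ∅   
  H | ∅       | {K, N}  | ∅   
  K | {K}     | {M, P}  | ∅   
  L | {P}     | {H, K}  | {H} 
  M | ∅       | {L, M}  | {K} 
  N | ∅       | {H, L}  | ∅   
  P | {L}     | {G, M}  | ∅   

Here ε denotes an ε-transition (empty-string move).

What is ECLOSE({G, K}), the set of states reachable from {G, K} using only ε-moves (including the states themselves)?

Begin with {G, K}.
No ε-moves leave this set, so the closure equals the set itself.

{G, K}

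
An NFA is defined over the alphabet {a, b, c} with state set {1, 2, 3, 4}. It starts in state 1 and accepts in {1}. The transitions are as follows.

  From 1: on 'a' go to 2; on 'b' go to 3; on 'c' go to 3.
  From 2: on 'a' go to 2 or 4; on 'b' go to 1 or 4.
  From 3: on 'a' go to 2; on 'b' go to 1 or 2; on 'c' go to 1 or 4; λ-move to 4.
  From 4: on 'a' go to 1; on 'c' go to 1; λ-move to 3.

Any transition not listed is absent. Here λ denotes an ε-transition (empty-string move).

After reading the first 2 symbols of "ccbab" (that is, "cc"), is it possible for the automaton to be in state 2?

No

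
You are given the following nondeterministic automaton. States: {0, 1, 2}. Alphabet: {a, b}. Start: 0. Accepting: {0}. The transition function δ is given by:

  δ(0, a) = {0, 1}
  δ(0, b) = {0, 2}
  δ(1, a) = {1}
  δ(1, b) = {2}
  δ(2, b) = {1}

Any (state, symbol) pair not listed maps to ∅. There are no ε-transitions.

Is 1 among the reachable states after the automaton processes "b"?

No

Start in {0}.
Read 'b': 0→{0, 2}; now {0, 2}.
State 1 is not in {0, 2}.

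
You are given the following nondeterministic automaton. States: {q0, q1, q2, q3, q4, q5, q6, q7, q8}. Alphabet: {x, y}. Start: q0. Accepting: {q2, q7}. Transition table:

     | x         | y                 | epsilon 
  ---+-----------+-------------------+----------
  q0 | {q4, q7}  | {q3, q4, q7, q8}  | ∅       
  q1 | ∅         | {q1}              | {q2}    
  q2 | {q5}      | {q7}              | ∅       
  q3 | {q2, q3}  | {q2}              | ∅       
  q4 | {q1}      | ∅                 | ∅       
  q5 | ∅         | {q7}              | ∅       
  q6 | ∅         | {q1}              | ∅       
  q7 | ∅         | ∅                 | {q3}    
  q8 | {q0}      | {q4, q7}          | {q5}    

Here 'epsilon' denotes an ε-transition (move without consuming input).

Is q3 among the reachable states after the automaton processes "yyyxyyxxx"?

Start in {q0}.
Read 'y': q0→{q3, q4, q7, q8}; union {q3, q4, q7, q8}; ε-closure = {q3, q4, q5, q7, q8}.
Read 'y': q3→{q2}, q4→∅, q5→{q7}, q7→∅, q8→{q4, q7}; union {q2, q4, q7}; ε-closure = {q2, q3, q4, q7}.
Read 'y': q2→{q7}, q3→{q2}, q4→∅, q7→∅; union {q2, q7}; ε-closure = {q2, q3, q7}.
Read 'x': q2→{q5}, q3→{q2, q3}, q7→∅; now {q2, q3, q5}.
Read 'y': q2→{q7}, q3→{q2}, q5→{q7}; union {q2, q7}; ε-closure = {q2, q3, q7}.
Read 'y': q2→{q7}, q3→{q2}, q7→∅; union {q2, q7}; ε-closure = {q2, q3, q7}.
Read 'x': q2→{q5}, q3→{q2, q3}, q7→∅; now {q2, q3, q5}.
Read 'x': q2→{q5}, q3→{q2, q3}, q5→∅; now {q2, q3, q5}.
Read 'x': q2→{q5}, q3→{q2, q3}, q5→∅; now {q2, q3, q5}.
State q3 is in {q2, q3, q5}.

Yes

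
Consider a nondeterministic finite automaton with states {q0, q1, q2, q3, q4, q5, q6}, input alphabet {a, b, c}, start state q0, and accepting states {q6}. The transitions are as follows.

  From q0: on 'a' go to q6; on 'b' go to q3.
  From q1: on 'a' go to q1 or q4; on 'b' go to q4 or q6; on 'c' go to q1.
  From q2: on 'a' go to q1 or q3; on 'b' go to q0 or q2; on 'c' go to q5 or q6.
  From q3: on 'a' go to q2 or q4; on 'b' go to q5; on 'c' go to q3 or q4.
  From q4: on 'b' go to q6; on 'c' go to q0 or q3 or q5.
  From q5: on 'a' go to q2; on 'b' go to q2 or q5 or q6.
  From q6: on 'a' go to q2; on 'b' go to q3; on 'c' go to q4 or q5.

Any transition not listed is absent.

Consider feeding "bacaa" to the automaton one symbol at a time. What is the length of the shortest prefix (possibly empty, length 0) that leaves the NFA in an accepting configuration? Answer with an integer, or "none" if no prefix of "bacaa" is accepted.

Start in {q0}.
Read 'b': {q0} → {q3}.
Read 'a': {q3} → {q2, q4}.
Read 'c': {q2, q4} → {q0, q3, q5, q6}.
None of the earlier sets intersect F, but {q0, q3, q5, q6} does.

3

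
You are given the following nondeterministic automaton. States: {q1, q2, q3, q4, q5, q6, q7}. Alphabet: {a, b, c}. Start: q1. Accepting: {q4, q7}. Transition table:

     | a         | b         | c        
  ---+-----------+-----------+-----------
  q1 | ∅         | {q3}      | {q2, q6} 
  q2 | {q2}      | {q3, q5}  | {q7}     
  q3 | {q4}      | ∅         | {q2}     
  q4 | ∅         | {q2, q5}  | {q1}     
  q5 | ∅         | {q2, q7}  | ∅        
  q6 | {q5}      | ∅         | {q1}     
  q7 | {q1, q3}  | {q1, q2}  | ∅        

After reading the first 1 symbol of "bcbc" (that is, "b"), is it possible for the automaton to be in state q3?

Yes

Start in {q1}.
Read 'b': {q1} → {q3}.
State q3 is in {q3}.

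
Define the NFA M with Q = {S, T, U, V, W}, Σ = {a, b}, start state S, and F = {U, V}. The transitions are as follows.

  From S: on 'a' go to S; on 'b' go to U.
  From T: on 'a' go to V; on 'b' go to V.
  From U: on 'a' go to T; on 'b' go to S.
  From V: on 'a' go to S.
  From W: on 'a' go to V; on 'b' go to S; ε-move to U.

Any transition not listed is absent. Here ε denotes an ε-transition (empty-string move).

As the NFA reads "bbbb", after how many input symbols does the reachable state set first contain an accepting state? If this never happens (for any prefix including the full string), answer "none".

1

Start in {S}.
Read 'b': {S} → {U}.
None of the earlier sets intersect F, but {U} does.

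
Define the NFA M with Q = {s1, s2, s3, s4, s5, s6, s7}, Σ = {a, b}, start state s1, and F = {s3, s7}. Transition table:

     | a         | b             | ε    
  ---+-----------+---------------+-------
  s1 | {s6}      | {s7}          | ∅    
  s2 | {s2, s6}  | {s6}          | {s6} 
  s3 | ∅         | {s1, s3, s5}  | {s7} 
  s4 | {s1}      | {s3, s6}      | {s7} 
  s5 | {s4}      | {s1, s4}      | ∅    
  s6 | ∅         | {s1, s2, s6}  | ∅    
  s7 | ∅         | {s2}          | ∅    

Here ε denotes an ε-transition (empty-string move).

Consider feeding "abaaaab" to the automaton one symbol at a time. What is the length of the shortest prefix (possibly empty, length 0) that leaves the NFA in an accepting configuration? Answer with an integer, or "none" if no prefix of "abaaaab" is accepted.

none

Start in {s1}.
Read 'a': {s1} → {s6}.
Read 'b': {s6} → {s1, s2, s6}.
Read 'a': {s1, s2, s6} → {s2, s6}.
Read 'a': {s2, s6} → {s2, s6}.
Read 'a': {s2, s6} → {s2, s6}.
Read 'a': {s2, s6} → {s2, s6}.
Read 'b': {s2, s6} → {s1, s2, s6}.
No reachable set along the way intersects F.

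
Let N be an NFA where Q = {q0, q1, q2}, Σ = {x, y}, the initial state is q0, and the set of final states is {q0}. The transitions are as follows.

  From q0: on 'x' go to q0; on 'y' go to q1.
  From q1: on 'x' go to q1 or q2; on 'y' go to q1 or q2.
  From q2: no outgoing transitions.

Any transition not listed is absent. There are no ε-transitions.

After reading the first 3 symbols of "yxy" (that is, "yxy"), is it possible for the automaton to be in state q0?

No

Start in {q0}.
Read 'y': {q0} → {q1}.
Read 'x': {q1} → {q1, q2}.
Read 'y': {q1, q2} → {q1, q2}.
State q0 is not in {q1, q2}.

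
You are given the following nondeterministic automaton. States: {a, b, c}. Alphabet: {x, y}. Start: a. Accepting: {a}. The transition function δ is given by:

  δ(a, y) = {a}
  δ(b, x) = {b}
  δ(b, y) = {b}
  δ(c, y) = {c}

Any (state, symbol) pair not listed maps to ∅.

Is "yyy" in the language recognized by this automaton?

Yes

Start in {a}.
Read 'y': a→{a}; now {a}.
Read 'y': a→{a}; now {a}.
Read 'y': a→{a}; now {a}.
The final set {a} contains the accepting state a.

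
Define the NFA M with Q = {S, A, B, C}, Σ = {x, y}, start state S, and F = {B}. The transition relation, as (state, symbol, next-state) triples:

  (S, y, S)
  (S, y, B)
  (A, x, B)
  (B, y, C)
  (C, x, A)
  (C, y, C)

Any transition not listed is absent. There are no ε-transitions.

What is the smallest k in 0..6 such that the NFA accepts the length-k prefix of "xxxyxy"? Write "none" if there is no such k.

Start in {S}.
Read 'x': {S} → ∅.
The set is empty and remains empty for the remaining 5 symbols.
No reachable set along the way intersects F.

none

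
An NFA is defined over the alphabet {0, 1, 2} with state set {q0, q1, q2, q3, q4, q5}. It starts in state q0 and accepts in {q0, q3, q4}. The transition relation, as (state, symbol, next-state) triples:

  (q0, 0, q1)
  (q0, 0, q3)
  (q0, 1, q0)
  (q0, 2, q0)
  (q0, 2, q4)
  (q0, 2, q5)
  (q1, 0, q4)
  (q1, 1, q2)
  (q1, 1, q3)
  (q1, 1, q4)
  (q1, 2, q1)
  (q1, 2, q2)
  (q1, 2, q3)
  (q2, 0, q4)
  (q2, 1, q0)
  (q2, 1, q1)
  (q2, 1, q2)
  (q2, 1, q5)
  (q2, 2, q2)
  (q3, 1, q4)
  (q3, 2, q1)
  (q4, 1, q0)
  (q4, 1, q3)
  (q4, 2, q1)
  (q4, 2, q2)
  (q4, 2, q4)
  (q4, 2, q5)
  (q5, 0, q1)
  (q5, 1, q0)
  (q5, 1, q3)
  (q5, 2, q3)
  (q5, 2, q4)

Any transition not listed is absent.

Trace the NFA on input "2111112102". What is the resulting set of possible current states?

Start in {q0}.
Read '2': q0→{q0, q4, q5}; now {q0, q4, q5}.
Read '1': q0→{q0}, q4→{q0, q3}, q5→{q0, q3}; now {q0, q3}.
Read '1': q0→{q0}, q3→{q4}; now {q0, q4}.
Read '1': q0→{q0}, q4→{q0, q3}; now {q0, q3}.
Read '1': q0→{q0}, q3→{q4}; now {q0, q4}.
Read '1': q0→{q0}, q4→{q0, q3}; now {q0, q3}.
Read '2': q0→{q0, q4, q5}, q3→{q1}; now {q0, q1, q4, q5}.
Read '1': q0→{q0}, q1→{q2, q3, q4}, q4→{q0, q3}, q5→{q0, q3}; now {q0, q2, q3, q4}.
Read '0': q0→{q1, q3}, q2→{q4}, q3→∅, q4→∅; now {q1, q3, q4}.
Read '2': q1→{q1, q2, q3}, q3→{q1}, q4→{q1, q2, q4, q5}; now {q1, q2, q3, q4, q5}.

{q1, q2, q3, q4, q5}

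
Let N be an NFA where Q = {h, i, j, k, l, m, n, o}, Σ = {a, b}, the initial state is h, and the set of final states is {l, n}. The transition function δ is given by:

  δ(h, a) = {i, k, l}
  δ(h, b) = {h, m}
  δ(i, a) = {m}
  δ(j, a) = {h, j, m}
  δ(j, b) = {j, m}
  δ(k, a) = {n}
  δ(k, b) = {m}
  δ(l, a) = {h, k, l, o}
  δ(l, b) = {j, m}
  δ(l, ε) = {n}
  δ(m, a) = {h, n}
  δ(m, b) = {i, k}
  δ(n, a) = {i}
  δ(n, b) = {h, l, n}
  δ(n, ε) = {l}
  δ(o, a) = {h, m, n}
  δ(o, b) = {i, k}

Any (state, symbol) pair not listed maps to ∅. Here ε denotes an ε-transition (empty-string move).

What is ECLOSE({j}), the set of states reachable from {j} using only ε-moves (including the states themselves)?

{j}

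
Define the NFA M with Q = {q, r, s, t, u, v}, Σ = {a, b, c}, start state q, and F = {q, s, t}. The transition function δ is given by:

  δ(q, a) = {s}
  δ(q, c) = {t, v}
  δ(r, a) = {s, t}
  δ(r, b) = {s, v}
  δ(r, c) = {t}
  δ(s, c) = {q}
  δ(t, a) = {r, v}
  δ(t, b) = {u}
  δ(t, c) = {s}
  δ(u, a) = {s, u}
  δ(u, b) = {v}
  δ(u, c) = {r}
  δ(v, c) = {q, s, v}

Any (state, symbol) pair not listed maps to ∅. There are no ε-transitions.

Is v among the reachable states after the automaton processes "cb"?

No

Start in {q}.
Read 'c': {q} → {t, v}.
Read 'b': {t, v} → {u}.
State v is not in {u}.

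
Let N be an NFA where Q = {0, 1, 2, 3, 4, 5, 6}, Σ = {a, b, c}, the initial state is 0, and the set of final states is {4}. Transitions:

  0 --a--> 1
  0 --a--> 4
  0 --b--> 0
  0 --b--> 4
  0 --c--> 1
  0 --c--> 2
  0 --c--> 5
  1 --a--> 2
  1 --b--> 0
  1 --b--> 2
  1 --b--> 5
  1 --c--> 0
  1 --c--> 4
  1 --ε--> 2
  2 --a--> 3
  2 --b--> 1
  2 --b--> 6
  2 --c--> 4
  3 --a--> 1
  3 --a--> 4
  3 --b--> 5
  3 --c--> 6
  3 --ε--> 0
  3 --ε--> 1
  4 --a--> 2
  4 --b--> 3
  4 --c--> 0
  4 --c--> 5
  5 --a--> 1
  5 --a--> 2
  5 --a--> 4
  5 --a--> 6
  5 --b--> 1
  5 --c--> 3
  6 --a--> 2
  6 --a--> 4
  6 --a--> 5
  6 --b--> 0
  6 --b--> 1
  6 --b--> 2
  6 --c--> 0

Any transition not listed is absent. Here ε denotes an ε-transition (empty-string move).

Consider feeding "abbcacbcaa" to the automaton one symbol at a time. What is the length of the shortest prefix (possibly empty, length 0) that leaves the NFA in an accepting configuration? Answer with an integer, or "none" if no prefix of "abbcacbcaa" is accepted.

Start in {0}.
Read 'a': {0} → {1, 2, 4}.
None of the earlier sets intersect F, but {1, 2, 4} does.

1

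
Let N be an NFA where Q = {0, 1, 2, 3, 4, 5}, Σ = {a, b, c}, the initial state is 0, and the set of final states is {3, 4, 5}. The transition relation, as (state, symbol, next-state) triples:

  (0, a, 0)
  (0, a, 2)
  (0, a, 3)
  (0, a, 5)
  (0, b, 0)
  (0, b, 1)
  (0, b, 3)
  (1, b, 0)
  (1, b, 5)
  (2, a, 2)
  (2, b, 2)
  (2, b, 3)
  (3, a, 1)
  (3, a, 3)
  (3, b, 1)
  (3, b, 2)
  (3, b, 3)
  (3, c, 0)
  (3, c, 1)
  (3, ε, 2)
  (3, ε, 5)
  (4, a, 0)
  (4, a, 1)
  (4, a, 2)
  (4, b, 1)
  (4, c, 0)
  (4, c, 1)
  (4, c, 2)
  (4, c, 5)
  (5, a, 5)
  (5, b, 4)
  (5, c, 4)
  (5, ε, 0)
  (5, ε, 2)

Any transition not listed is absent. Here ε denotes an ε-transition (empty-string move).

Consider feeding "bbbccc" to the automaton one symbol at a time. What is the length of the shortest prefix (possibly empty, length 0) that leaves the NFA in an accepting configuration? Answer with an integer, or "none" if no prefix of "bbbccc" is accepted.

1

Start in {0}.
Read 'b': 0→{0, 1, 3}; union {0, 1, 3}; ε-closure = {0, 1, 2, 3, 5}.
None of the earlier sets intersect F, but {0, 1, 2, 3, 5} does.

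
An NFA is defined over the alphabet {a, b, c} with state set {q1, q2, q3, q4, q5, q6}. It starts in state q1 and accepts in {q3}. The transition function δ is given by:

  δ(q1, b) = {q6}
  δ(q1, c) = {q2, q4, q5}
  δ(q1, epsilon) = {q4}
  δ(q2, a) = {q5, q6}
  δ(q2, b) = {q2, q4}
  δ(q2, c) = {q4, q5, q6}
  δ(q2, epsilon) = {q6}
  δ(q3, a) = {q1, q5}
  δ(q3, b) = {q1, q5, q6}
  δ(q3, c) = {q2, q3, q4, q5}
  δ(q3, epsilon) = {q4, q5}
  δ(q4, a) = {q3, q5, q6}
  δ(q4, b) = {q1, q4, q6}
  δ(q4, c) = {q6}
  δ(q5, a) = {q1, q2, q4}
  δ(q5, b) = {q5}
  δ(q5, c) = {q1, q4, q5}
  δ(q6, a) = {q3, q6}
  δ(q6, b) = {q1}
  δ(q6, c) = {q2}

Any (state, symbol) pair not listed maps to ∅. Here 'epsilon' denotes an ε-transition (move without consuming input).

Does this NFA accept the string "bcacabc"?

No

Start: ε-closure({q1}) = {q1, q4}.
Read 'b': q1→{q6}, q4→{q1, q4, q6}; now {q1, q4, q6}.
Read 'c': q1→{q2, q4, q5}, q4→{q6}, q6→{q2}; now {q2, q4, q5, q6}.
Read 'a': q2→{q5, q6}, q4→{q3, q5, q6}, q5→{q1, q2, q4}, q6→{q3, q6}; now {q1, q2, q3, q4, q5, q6}.
Read 'c': q1→{q2, q4, q5}, q2→{q4, q5, q6}, q3→{q2, q3, q4, q5}, q4→{q6}, q5→{q1, q4, q5}, q6→{q2}; now {q1, q2, q3, q4, q5, q6}.
Read 'a': q1→∅, q2→{q5, q6}, q3→{q1, q5}, q4→{q3, q5, q6}, q5→{q1, q2, q4}, q6→{q3, q6}; now {q1, q2, q3, q4, q5, q6}.
Read 'b': q1→{q6}, q2→{q2, q4}, q3→{q1, q5, q6}, q4→{q1, q4, q6}, q5→{q5}, q6→{q1}; now {q1, q2, q4, q5, q6}.
Read 'c': q1→{q2, q4, q5}, q2→{q4, q5, q6}, q4→{q6}, q5→{q1, q4, q5}, q6→{q2}; now {q1, q2, q4, q5, q6}.
The final set {q1, q2, q4, q5, q6} contains no accepting state.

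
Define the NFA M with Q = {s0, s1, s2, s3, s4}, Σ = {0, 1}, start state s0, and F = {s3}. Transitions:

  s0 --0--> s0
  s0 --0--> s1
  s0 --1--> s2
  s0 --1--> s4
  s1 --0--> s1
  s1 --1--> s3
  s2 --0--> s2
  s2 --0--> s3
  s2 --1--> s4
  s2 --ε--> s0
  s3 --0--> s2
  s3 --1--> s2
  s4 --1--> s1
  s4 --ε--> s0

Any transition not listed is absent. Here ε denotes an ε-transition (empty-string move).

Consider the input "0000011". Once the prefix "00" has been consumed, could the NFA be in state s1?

Start in {s0}.
Read '0': {s0} → {s0, s1}.
Read '0': {s0, s1} → {s0, s1}.
State s1 is in {s0, s1}.

Yes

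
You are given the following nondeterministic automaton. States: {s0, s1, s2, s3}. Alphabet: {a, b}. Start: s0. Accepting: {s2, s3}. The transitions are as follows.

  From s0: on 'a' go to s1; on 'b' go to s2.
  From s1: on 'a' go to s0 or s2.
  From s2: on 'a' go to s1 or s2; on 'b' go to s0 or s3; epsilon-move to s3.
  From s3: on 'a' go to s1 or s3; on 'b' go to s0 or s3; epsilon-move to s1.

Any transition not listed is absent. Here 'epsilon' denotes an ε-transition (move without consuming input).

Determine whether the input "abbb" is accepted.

No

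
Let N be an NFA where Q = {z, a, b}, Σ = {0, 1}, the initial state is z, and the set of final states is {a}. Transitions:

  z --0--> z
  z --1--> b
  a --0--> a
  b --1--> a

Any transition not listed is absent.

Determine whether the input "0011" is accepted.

Yes

Start in {z}.
Read '0': {z} → {z}.
Read '0': {z} → {z}.
Read '1': {z} → {b}.
Read '1': {b} → {a}.
The final set {a} contains the accepting state a.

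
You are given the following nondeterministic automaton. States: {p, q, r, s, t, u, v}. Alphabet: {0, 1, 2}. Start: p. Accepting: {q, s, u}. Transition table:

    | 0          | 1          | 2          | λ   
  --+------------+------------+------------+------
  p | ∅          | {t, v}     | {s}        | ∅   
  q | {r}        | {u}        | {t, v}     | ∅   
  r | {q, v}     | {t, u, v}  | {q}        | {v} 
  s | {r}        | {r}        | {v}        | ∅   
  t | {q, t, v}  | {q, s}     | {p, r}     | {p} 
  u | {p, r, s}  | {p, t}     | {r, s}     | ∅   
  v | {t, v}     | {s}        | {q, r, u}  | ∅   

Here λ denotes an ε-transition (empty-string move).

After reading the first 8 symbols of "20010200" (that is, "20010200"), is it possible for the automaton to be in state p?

Start in {p}.
Read '2': {p} → {s}.
Read '0': {s} → {r, v}.
Read '0': {r, v} → {p, q, t, v}.
Read '1': {p, q, t, v} → {p, q, s, t, u, v}.
Read '0': {p, q, s, t, u, v} → {p, q, r, s, t, v}.
Read '2': {p, q, r, s, t, v} → {p, q, r, s, t, u, v}.
Read '0': {p, q, r, s, t, u, v} → {p, q, r, s, t, v}.
Read '0': {p, q, r, s, t, v} → {p, q, r, t, v}.
State p is in {p, q, r, t, v}.

Yes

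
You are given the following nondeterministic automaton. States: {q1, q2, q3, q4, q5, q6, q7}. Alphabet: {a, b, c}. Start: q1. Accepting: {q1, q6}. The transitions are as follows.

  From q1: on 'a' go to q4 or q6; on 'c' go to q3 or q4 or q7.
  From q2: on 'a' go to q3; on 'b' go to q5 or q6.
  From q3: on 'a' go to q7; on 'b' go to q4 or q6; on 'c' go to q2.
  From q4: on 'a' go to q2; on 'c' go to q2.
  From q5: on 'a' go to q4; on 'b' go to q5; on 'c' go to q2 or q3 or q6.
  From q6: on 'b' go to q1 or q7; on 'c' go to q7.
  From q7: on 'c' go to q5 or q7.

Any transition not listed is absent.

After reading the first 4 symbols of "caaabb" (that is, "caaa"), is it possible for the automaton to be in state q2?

No

Start in {q1}.
Read 'c': q1→{q3, q4, q7}; now {q3, q4, q7}.
Read 'a': q3→{q7}, q4→{q2}, q7→∅; now {q2, q7}.
Read 'a': q2→{q3}, q7→∅; now {q3}.
Read 'a': q3→{q7}; now {q7}.
State q2 is not in {q7}.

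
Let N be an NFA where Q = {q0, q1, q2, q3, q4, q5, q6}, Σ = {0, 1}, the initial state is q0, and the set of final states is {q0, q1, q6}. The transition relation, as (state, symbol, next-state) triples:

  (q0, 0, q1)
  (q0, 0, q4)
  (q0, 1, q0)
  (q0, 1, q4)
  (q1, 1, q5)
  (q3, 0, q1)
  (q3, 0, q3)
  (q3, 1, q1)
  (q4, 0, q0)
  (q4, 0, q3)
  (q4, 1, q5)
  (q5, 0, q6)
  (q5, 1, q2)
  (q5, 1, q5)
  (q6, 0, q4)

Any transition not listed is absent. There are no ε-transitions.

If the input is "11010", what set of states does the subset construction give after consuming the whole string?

Start in {q0}.
Read '1': q0→{q0, q4}; now {q0, q4}.
Read '1': q0→{q0, q4}, q4→{q5}; now {q0, q4, q5}.
Read '0': q0→{q1, q4}, q4→{q0, q3}, q5→{q6}; now {q0, q1, q3, q4, q6}.
Read '1': q0→{q0, q4}, q1→{q5}, q3→{q1}, q4→{q5}, q6→∅; now {q0, q1, q4, q5}.
Read '0': q0→{q1, q4}, q1→∅, q4→{q0, q3}, q5→{q6}; now {q0, q1, q3, q4, q6}.

{q0, q1, q3, q4, q6}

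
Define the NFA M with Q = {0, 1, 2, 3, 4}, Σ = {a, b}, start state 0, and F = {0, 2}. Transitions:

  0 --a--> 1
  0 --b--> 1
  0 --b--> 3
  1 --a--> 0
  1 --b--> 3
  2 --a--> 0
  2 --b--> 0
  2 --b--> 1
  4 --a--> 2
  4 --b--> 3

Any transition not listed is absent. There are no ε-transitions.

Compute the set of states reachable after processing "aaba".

Start in {0}.
Read 'a': {0} → {1}.
Read 'a': {1} → {0}.
Read 'b': {0} → {1, 3}.
Read 'a': {1, 3} → {0}.

{0}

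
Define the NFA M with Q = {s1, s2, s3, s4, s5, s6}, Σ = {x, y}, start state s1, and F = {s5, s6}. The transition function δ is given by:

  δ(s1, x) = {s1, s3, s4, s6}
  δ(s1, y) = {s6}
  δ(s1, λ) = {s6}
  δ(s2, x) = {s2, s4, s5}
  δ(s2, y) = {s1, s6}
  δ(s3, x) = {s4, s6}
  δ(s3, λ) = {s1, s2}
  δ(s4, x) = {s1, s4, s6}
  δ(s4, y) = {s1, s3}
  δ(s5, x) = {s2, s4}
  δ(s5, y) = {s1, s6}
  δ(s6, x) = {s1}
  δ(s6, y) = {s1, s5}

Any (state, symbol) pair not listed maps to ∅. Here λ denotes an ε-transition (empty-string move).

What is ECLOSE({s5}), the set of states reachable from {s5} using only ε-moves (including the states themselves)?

{s5}

Begin with {s5}.
No ε-moves leave this set, so the closure equals the set itself.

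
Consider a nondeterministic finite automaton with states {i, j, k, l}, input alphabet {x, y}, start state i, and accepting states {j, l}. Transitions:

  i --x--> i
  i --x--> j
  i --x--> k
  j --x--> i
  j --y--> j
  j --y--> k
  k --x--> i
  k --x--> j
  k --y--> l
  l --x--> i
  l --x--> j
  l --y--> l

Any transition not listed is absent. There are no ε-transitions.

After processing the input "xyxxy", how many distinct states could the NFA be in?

3

Start in {i}.
Read 'x': {i} → {i, j, k}.
Read 'y': {i, j, k} → {j, k, l}.
Read 'x': {j, k, l} → {i, j}.
Read 'x': {i, j} → {i, j, k}.
Read 'y': {i, j, k} → {j, k, l}.
That set has 3 states.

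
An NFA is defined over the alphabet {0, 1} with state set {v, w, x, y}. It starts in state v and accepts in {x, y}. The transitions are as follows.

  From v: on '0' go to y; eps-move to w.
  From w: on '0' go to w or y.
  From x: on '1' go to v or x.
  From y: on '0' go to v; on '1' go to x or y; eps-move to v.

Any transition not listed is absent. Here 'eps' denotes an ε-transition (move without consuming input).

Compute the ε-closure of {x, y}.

{v, w, x, y}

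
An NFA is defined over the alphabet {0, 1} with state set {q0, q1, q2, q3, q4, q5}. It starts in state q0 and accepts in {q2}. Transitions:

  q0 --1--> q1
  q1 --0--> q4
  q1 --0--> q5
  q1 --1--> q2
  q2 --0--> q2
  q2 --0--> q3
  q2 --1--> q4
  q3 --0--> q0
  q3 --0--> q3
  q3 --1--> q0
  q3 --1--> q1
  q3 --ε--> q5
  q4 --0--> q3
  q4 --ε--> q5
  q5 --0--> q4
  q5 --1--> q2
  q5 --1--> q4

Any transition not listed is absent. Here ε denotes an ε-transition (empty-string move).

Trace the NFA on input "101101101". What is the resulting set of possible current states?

Start in {q0}.
Read '1': q0→{q1}; now {q1}.
Read '0': q1→{q4, q5}; now {q4, q5}.
Read '1': q4→∅, q5→{q2, q4}; union {q2, q4}; ε-closure = {q2, q4, q5}.
Read '1': q2→{q4}, q4→∅, q5→{q2, q4}; union {q2, q4}; ε-closure = {q2, q4, q5}.
Read '0': q2→{q2, q3}, q4→{q3}, q5→{q4}; union {q2, q3, q4}; ε-closure = {q2, q3, q4, q5}.
Read '1': q2→{q4}, q3→{q0, q1}, q4→∅, q5→{q2, q4}; union {q0, q1, q2, q4}; ε-closure = {q0, q1, q2, q4, q5}.
Read '1': q0→{q1}, q1→{q2}, q2→{q4}, q4→∅, q5→{q2, q4}; union {q1, q2, q4}; ε-closure = {q1, q2, q4, q5}.
Read '0': q1→{q4, q5}, q2→{q2, q3}, q4→{q3}, q5→{q4}; now {q2, q3, q4, q5}.
Read '1': q2→{q4}, q3→{q0, q1}, q4→∅, q5→{q2, q4}; union {q0, q1, q2, q4}; ε-closure = {q0, q1, q2, q4, q5}.

{q0, q1, q2, q4, q5}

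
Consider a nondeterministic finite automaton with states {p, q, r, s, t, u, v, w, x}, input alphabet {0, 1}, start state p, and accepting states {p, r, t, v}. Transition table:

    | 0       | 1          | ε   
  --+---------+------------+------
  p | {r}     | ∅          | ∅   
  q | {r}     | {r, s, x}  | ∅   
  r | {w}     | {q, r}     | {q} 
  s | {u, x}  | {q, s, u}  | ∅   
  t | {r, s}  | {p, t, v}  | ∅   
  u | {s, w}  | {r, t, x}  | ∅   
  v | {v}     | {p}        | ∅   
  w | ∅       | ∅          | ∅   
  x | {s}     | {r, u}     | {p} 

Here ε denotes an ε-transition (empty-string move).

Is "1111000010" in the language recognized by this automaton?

Start in {p}.
Read '1': p→∅; now ∅.
The set is empty and remains empty for the remaining 9 symbols.
The final set ∅ contains no accepting state.

No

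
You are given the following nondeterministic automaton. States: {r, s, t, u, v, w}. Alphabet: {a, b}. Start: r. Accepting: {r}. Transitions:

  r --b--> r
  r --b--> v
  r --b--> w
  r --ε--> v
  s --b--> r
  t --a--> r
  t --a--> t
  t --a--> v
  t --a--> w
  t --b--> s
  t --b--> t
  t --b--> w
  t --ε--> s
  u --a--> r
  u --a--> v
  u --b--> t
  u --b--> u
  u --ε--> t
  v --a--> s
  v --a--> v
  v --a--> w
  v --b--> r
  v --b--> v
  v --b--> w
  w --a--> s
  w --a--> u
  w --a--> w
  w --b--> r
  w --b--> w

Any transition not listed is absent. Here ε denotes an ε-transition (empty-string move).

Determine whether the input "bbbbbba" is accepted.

No

Start: ε-closure({r}) = {r, v}.
Read 'b': r→{r, v, w}, v→{r, v, w}; now {r, v, w}.
Read 'b': r→{r, v, w}, v→{r, v, w}, w→{r, w}; now {r, v, w}.
Read 'b': r→{r, v, w}, v→{r, v, w}, w→{r, w}; now {r, v, w}.
Read 'b': r→{r, v, w}, v→{r, v, w}, w→{r, w}; now {r, v, w}.
Read 'b': r→{r, v, w}, v→{r, v, w}, w→{r, w}; now {r, v, w}.
Read 'b': r→{r, v, w}, v→{r, v, w}, w→{r, w}; now {r, v, w}.
Read 'a': r→∅, v→{s, v, w}, w→{s, u, w}; union {s, u, v, w}; ε-closure = {s, t, u, v, w}.
The final set {s, t, u, v, w} contains no accepting state.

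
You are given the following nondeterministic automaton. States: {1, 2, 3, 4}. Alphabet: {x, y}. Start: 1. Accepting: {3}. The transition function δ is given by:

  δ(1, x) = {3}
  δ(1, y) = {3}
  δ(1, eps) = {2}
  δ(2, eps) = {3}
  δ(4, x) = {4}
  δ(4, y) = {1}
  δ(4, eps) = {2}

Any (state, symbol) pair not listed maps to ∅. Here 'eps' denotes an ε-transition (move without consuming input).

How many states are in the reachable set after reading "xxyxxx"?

Start: ε-closure({1}) = {1, 2, 3}.
Read 'x': {1, 2, 3} → {3}.
Read 'x': {3} → ∅.
The set is empty and remains empty for the remaining 4 symbols.
That set has 0 states.

0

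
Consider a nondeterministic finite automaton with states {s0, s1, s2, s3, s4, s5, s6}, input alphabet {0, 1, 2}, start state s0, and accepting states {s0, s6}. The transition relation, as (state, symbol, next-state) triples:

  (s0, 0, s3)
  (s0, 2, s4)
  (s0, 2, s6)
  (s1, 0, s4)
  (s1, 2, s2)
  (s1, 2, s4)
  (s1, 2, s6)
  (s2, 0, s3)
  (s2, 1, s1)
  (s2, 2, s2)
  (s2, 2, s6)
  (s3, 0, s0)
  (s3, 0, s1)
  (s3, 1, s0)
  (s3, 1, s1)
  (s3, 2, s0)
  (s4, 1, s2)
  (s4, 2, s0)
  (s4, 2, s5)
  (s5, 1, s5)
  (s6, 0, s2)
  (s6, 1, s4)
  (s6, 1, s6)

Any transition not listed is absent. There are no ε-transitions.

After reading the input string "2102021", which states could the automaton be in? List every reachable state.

{s1, s4, s6}

Start in {s0}.
Read '2': {s0} → {s4, s6}.
Read '1': {s4, s6} → {s2, s4, s6}.
Read '0': {s2, s4, s6} → {s2, s3}.
Read '2': {s2, s3} → {s0, s2, s6}.
Read '0': {s0, s2, s6} → {s2, s3}.
Read '2': {s2, s3} → {s0, s2, s6}.
Read '1': {s0, s2, s6} → {s1, s4, s6}.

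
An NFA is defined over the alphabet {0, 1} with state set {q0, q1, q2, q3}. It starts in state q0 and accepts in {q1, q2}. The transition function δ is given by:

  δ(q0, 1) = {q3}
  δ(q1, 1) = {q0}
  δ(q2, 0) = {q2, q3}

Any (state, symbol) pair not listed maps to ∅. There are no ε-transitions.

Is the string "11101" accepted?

Start in {q0}.
Read '1': {q0} → {q3}.
Read '1': {q3} → ∅.
The set is empty and remains empty for the remaining 3 symbols.
The final set ∅ contains no accepting state.

No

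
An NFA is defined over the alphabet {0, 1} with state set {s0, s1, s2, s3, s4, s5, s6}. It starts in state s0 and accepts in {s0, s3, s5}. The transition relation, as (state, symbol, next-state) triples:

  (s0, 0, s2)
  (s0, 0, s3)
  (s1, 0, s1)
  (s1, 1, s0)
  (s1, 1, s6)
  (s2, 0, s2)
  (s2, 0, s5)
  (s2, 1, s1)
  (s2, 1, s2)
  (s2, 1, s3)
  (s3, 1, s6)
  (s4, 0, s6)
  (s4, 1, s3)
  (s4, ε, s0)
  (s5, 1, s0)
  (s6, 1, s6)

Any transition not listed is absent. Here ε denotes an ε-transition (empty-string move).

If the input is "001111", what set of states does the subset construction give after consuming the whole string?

{s0, s1, s2, s3, s6}

Start in {s0}.
Read '0': {s0} → {s2, s3}.
Read '0': {s2, s3} → {s2, s5}.
Read '1': {s2, s5} → {s0, s1, s2, s3}.
Read '1': {s0, s1, s2, s3} → {s0, s1, s2, s3, s6}.
Read '1': {s0, s1, s2, s3, s6} → {s0, s1, s2, s3, s6}.
Read '1': {s0, s1, s2, s3, s6} → {s0, s1, s2, s3, s6}.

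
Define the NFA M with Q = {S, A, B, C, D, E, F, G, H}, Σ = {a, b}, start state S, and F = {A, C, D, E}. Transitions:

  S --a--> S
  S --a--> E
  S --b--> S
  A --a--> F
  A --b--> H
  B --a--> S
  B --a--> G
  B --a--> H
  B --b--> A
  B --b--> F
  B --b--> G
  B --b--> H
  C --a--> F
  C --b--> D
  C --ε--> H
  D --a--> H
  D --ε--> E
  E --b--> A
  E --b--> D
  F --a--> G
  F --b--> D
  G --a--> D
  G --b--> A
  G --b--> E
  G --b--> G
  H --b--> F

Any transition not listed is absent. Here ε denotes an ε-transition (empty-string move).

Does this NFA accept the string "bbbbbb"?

No

Start in {S}.
Read 'b': {S} → {S}.
Read 'b': {S} → {S}.
Read 'b': {S} → {S}.
Read 'b': {S} → {S}.
Read 'b': {S} → {S}.
Read 'b': {S} → {S}.
The final set {S} contains no accepting state.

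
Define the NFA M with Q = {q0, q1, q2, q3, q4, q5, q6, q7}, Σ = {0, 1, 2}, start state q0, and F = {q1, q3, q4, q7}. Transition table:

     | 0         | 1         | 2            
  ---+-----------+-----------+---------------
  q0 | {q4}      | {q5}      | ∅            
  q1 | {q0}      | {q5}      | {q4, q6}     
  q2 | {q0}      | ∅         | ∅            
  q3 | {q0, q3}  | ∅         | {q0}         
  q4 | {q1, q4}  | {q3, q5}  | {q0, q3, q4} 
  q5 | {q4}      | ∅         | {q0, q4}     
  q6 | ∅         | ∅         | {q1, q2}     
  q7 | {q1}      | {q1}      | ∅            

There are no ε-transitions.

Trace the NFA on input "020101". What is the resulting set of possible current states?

Start in {q0}.
Read '0': q0→{q4}; now {q4}.
Read '2': q4→{q0, q3, q4}; now {q0, q3, q4}.
Read '0': q0→{q4}, q3→{q0, q3}, q4→{q1, q4}; now {q0, q1, q3, q4}.
Read '1': q0→{q5}, q1→{q5}, q3→∅, q4→{q3, q5}; now {q3, q5}.
Read '0': q3→{q0, q3}, q5→{q4}; now {q0, q3, q4}.
Read '1': q0→{q5}, q3→∅, q4→{q3, q5}; now {q3, q5}.

{q3, q5}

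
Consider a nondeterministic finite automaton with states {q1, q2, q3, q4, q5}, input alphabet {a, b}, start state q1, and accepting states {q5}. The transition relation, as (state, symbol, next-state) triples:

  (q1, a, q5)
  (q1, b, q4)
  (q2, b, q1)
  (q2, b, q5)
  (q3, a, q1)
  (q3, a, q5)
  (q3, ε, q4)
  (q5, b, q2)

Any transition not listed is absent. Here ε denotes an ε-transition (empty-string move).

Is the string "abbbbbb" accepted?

Yes

Start in {q1}.
Read 'a': q1→{q5}; now {q5}.
Read 'b': q5→{q2}; now {q2}.
Read 'b': q2→{q1, q5}; now {q1, q5}.
Read 'b': q1→{q4}, q5→{q2}; now {q2, q4}.
Read 'b': q2→{q1, q5}, q4→∅; now {q1, q5}.
Read 'b': q1→{q4}, q5→{q2}; now {q2, q4}.
Read 'b': q2→{q1, q5}, q4→∅; now {q1, q5}.
The final set {q1, q5} contains the accepting state q5.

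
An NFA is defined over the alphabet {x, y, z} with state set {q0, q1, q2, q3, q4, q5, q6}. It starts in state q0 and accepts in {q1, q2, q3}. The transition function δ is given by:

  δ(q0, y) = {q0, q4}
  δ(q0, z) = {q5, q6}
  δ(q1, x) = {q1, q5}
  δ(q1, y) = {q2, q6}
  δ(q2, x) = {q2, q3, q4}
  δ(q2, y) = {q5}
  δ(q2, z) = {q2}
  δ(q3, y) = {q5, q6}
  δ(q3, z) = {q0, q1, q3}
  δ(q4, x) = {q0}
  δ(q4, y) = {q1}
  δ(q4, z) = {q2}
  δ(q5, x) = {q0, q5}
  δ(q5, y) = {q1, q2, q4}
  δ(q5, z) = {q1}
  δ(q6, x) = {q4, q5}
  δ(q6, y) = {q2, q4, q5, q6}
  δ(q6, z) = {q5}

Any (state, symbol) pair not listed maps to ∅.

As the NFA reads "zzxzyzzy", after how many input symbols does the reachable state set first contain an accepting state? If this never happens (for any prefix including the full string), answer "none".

2

Start in {q0}.
Read 'z': q0→{q5, q6}; now {q5, q6}.
Read 'z': q5→{q1}, q6→{q5}; now {q1, q5}.
None of the earlier sets intersect F, but {q1, q5} does.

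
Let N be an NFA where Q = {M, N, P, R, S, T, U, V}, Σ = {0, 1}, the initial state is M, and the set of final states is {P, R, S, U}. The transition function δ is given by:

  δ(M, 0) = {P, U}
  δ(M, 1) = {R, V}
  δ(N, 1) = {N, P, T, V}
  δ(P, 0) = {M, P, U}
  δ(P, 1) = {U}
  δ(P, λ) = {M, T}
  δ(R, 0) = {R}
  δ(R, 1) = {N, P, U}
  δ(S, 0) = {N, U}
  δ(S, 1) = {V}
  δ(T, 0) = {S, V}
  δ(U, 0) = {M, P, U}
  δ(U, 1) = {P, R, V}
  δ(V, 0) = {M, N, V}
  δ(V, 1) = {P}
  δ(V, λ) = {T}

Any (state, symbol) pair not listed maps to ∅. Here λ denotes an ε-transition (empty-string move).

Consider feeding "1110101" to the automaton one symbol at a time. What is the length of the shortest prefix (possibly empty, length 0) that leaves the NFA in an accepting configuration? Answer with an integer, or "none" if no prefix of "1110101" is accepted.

1

Start in {M}.
Read '1': {M} → {R, T, V}.
None of the earlier sets intersect F, but {R, T, V} does.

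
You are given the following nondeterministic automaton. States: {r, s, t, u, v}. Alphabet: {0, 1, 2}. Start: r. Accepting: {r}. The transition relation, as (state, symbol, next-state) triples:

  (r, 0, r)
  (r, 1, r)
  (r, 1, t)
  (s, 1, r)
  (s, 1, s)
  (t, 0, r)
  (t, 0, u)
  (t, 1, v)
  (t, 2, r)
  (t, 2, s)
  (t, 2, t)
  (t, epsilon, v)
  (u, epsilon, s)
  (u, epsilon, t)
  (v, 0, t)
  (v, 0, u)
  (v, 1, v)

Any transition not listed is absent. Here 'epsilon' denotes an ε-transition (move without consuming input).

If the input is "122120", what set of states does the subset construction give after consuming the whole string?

{r, s, t, u, v}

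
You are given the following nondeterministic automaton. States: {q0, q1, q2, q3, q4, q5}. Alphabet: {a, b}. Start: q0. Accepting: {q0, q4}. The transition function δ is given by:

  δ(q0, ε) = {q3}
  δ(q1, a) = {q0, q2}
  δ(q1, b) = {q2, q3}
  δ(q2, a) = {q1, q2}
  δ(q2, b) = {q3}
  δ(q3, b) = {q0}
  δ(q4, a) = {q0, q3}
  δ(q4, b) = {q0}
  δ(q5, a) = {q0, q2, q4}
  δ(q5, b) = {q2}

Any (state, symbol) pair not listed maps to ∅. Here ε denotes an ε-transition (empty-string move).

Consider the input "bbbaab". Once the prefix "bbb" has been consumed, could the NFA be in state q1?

Start: ε-closure({q0}) = {q0, q3}.
Read 'b': q0→∅, q3→{q0}; union {q0}; ε-closure = {q0, q3}.
Read 'b': q0→∅, q3→{q0}; union {q0}; ε-closure = {q0, q3}.
Read 'b': q0→∅, q3→{q0}; union {q0}; ε-closure = {q0, q3}.
State q1 is not in {q0, q3}.

No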